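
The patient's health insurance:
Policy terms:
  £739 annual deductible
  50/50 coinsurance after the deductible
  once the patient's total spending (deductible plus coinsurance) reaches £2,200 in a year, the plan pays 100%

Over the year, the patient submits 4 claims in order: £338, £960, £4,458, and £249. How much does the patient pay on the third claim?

£1,181.50

Claim 1 (£338): all of it applies to the deductible. Patient owes £338 (running OOP £338).
Claim 2 (£960): £401 finishes the deductible; £559 goes to coinsurance; 50% of £559 = £279.50. Patient owes £680.50 (running OOP £1,018.50).
Claim 3 (£4,458): deductible met; 50% of £4,458 = £2,229. OOP would hit £3,247.50 > £2,200, so the cap limits the patient to £2,200 − £1,018.50 = £1,181.50.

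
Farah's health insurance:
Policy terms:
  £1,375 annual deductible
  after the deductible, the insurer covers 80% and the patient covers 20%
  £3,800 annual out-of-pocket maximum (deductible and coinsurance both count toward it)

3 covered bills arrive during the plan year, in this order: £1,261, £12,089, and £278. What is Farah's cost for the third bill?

Claim 1 — £1,261: entire amount goes to the deductible. Patient pays £1,261; OOP now £1,261.
Claim 2 — £12,089: £114 to deductible, leaving £11,975; coinsurance £11,975 × 20% = £2,395. Patient owes £2,509 (running OOP £3,770).
Claim 3 — £278: deductible already satisfied, so patient's share is 20% × £278 = £55.60. Adding that to £3,770 gives £3,825.60, past the £3,800 cap; patient pays only £3,800 − £3,770 = £30.

£30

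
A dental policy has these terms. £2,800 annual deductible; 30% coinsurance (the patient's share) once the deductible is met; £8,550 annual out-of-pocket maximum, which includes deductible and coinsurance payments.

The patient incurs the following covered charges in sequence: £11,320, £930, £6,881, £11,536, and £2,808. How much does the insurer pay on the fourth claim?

Claim 1 (£11,320): £2,800 finishes the deductible; £8,520 goes to coinsurance; patient's 30% is £2,556. Patient pays £5,356; OOP now £5,356. Plan pays £11,320 − £5,356 = £5,964.
Claim 2 (£930): 30% coinsurance on £930 = £279. Cost to patient: £279. OOP to date £5,635. Insurer: £930 − £279 = £651.
Claim 3 (£6,881): 30% coinsurance on £6,881 = £2,064.30. Cost to patient: £2,064.30. OOP to date £7,699.30. Plan pays £6,881 − £2,064.30 = £4,816.70.
Claim 4 (£11,536): deductible already satisfied, so patient's share is 30% × £11,536 = £3,460.80. That would push OOP to £11,160.10, over the £8,550 cap, so patient pays £8,550 − £7,699.30 = £850.70. Plan pays £11,536 − £850.70 = £10,685.30.

£10,685.30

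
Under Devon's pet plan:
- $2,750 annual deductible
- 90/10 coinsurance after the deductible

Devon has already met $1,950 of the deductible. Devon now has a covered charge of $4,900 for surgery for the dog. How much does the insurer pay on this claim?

$1,950 of the $2,750 deductible is already met, leaving $800.
That leaves $4,900 − $800 = $4,100 for coinsurance.
Coinsurance: $4,100 × 10% = $410.
Owner responsibility: $800 + $410 = $1,210.
The insurer covers the remainder: $4,900 − $1,210 = $3,690.

$3,690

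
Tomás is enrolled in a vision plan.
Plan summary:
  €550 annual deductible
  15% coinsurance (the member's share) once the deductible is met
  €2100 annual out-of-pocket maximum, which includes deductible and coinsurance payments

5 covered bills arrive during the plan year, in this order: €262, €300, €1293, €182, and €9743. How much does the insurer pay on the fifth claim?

Claim 1 — €262: all of it applies to the deductible. Cost to member: €262. OOP to date €262. Insurer: €262 − €262 = €0.
Claim 2 — €300: €288 to deductible, leaving €12; coinsurance €12 × 15% = €1.80. Member pays €289.80; OOP now €551.80. Insurer: €300 − €289.80 = €10.20.
Claim 3 — €1293: deductible already satisfied, so member's share is 15% × €1293 = €193.95. Cost to member: €193.95. OOP to date €745.75. Plan pays €1293 − €193.95 = €1099.05.
Claim 4 — €182: deductible met; 15% of €182 = €27.30. Member pays €27.30; OOP now €773.05. Plan pays €182 − €27.30 = €154.70.
Claim 5 — €9743: deductible met; 15% of €9743 = €1461.45. OOP would hit €2234.50 > €2100, so the cap limits the member to €2100 − €773.05 = €1326.95. Insurer: €9743 − €1326.95 = €8416.05.

€8416.05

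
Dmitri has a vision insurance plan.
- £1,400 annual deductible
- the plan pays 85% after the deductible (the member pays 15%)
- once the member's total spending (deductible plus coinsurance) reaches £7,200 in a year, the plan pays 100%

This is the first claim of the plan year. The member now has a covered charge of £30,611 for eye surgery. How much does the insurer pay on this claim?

The full £1,400 deductible is still open; £1,400 of this bill applies to it.
After the £1,400 deductible portion, £30,611 − £1,400 = £29,211 is subject to coinsurance.
15% of £29,211 = £4,381.65 falls to the member.
So the member owes £1,400 + £4,381.65 = £5,781.65 before any cap.
Total out-of-pocket so far would be £0 + £5,781.65 = £5,781.65, below the £7,200 cap — no reduction.
The plan picks up £30,611 − £5,781.65 = £24,829.35.

£24,829.35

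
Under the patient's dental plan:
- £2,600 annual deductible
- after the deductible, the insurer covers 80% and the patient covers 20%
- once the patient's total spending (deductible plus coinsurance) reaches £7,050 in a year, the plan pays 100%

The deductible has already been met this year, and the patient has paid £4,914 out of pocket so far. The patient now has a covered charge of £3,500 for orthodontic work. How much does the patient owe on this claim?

The deductible is already satisfied, so the full bill goes to coinsurance.
Patient's 20% share of £3,500 is £700.
Total out-of-pocket so far would be £4,914 + £700 = £5,614, below the £7,050 cap — no reduction.

£700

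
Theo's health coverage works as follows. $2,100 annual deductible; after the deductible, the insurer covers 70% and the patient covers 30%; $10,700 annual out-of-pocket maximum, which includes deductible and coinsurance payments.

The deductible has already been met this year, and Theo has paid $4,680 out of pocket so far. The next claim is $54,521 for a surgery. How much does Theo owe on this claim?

With the deductible met, the entire $54,521 is subject to coinsurance.
30% of $54,521 = $16,356.30 falls to the patient.
Year-to-date out-of-pocket would reach $4,680 + $16,356.30 = $21,036.30, above the $10,700 maximum, so the patient pays only $10,700 − $4,680 = $6,020.

$6,020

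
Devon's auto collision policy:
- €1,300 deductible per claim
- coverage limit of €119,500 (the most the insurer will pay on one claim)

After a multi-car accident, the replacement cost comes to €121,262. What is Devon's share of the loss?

€1,762

Less the €1,300 deductible: €121,262 − €1,300 = €119,962.
The €119,500 per-incident cap binds; insurer pays €119,500.
The driver bears the rest of the original loss: €121,262 − €119,500 = €1,762.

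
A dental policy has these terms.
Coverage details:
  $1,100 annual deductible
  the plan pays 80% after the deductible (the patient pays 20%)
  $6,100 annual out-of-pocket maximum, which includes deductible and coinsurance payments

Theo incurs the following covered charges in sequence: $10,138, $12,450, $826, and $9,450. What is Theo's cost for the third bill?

#1 ($10,138): $1,100 finishes the deductible; $9,038 goes to coinsurance; patient's 20% is $1,807.60. Patient pays $2,907.60; OOP now $2,907.60.
#2 ($12,450): deductible already satisfied, so patient's share is 20% × $12,450 = $2,490. Cost to patient: $2,490. OOP to date $5,397.60.
#3 ($826): deductible met; 20% of $826 = $165.20. Patient pays $165.20; OOP now $5,562.80.

$165.20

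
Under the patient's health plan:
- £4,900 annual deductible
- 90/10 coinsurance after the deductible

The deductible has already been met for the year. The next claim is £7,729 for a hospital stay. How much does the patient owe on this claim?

£772.90

With the deductible met, the entire £7,729 is subject to coinsurance.
10% of £7,729 = £772.90 falls to the patient.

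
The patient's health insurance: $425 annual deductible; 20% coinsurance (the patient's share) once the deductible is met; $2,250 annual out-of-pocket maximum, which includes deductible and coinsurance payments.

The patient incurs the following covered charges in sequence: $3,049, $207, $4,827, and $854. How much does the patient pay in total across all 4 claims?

$2,127.40

Bill 1, $3,049: deductible takes $425, $2,624 remains; coinsurance $2,624 × 20% = $524.80. Cost to patient: $949.80. OOP to date $949.80.
Bill 2, $207: deductible already satisfied, so patient's share is 20% × $207 = $41.40. Patient owes $41.40 (running OOP $991.20).
Bill 3, $4,827: deductible met; 20% of $4,827 = $965.40. Cost to patient: $965.40. OOP to date $1,956.60.
Bill 4, $854: deductible already satisfied, so patient's share is 20% × $854 = $170.80. Cost to patient: $170.80. OOP to date $2,127.40.
Summing the patient's payments: $949.80 + $41.40 + $965.40 + $170.80 = $2,127.40.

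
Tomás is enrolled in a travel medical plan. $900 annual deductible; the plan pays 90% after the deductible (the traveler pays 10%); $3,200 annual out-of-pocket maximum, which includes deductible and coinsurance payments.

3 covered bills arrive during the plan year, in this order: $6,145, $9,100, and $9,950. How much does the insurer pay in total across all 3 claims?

Claim 1 — $6,145: $900 finishes the deductible; $5,245 goes to coinsurance; coinsurance $5,245 × 10% = $524.50. Cost to traveler: $1,424.50. OOP to date $1,424.50. Plan pays $6,145 − $1,424.50 = $4,720.50.
Claim 2 — $9,100: deductible met; 10% of $9,100 = $910. Traveler pays $910; OOP now $2,334.50. Plan pays $9,100 − $910 = $8,190.
Claim 3 — $9,950: deductible met; 10% of $9,950 = $995. Adding that to $2,334.50 gives $3,329.50, past the $3,200 cap; traveler pays only $3,200 − $2,334.50 = $865.50. Plan pays $9,950 − $865.50 = $9,084.50.
Insurer total = bills − traveler's total = $25,195 − $3,200 = $21,995.

$21,995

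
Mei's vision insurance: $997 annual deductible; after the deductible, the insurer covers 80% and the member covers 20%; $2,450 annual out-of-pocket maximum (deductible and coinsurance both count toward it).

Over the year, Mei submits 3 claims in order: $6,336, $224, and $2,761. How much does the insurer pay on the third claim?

$2,420.60

#1 ($6,336): deductible takes $997, $5,339 remains; member's 20% is $1,067.80. Member owes $2,064.80 (running OOP $2,064.80). Plan pays $6,336 − $2,064.80 = $4,271.20.
#2 ($224): 20% coinsurance on $224 = $44.80. Member owes $44.80 (running OOP $2,109.60). Plan pays $224 − $44.80 = $179.20.
#3 ($2,761): deductible already satisfied, so member's share is 20% × $2,761 = $552.20. That would push OOP to $2,661.80, over the $2,450 cap, so member pays $2,450 − $2,109.60 = $340.40. Insurer: $2,761 − $340.40 = $2,420.60.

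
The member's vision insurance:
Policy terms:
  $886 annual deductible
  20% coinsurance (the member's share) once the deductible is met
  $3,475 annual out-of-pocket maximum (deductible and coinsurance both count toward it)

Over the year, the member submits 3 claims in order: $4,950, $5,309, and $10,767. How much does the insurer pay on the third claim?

$10,052.60

Claim 1 ($4,950): $886 finishes the deductible; $4,064 goes to coinsurance; coinsurance $4,064 × 20% = $812.80. Member pays $1,698.80; OOP now $1,698.80. Insurer: $4,950 − $1,698.80 = $3,251.20.
Claim 2 ($5,309): 20% coinsurance on $5,309 = $1,061.80. Cost to member: $1,061.80. OOP to date $2,760.60. Plan pays $5,309 − $1,061.80 = $4,247.20.
Claim 3 ($10,767): 20% coinsurance on $10,767 = $2,153.40. That would push OOP to $4,914, over the $3,475 cap, so member pays $3,475 − $2,760.60 = $714.40. Insurer: $10,767 − $714.40 = $10,052.60.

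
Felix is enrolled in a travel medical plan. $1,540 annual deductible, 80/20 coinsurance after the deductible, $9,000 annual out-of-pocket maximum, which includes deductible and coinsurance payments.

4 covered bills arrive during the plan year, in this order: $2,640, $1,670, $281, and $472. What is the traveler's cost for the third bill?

$56.20

Claim 1 — $2,640: deductible takes $1,540, $1,100 remains; 20% of $1,100 = $220. Cost to traveler: $1,760. OOP to date $1,760.
Claim 2 — $1,670: deductible met; 20% of $1,670 = $334. Cost to traveler: $334. OOP to date $2,094.
Claim 3 — $281: deductible already satisfied, so traveler's share is 20% × $281 = $56.20. Traveler pays $56.20; OOP now $2,150.20.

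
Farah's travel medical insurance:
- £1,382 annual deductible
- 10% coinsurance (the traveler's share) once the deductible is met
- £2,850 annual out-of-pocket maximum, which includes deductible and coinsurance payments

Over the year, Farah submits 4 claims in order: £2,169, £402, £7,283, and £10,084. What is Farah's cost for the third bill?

£728.30

Claim 1 — £2,169: £1,382 to deductible, leaving £787; 10% of £787 = £78.70. Traveler owes £1,460.70 (running OOP £1,460.70).
Claim 2 — £402: 10% coinsurance on £402 = £40.20. Cost to traveler: £40.20. OOP to date £1,500.90.
Claim 3 — £7,283: deductible met; 10% of £7,283 = £728.30. Traveler owes £728.30 (running OOP £2,229.20).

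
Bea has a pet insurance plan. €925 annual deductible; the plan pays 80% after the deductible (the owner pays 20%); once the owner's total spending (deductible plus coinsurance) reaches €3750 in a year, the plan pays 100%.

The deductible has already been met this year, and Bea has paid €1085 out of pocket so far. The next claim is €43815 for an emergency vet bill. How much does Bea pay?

With the deductible met, the entire €43815 is subject to coinsurance.
20% of €43815 = €8763 falls to the owner.
Year-to-date out-of-pocket would reach €1085 + €8763 = €9848, above the €3750 maximum, so the owner pays only €3750 − €1085 = €2665.

€2665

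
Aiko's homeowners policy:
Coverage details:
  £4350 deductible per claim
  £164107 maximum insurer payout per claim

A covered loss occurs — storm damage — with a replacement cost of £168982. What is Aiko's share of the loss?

After the deductible, £168982 − £4350 = £164632 remains.
Since £164632 > £164107, the payout is capped at £164107.
Out of pocket: £168982 − £164107 = £4875.

£4875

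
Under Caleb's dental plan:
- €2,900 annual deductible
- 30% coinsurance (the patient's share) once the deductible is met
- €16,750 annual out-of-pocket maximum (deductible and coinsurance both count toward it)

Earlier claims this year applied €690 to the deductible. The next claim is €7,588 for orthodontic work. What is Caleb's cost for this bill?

Deductible still to meet: €2,900 − €690 = €2,210.
That leaves €7,588 − €2,210 = €5,378 for coinsurance.
30% of €5,378 = €1,613.40 falls to the patient.
That puts the patient's cost at €2,210 + €1,613.40 = €3,823.40 before any cap.
Year-to-date out-of-pocket becomes €690 + €3,823.40 = €4,513.40, still under the €16,750 maximum, so no cap applies.

€3,823.40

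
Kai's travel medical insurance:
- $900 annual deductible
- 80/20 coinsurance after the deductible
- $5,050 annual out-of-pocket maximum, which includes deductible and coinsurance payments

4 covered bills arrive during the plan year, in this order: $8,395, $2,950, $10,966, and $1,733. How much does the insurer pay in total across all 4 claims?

$18,994

Claim 1 — $8,395: deductible takes $900, $7,495 remains; traveler's 20% is $1,499. Cost to traveler: $2,399. OOP to date $2,399. Plan pays $8,395 − $2,399 = $5,996.
Claim 2 — $2,950: 20% coinsurance on $2,950 = $590. Traveler pays $590; OOP now $2,989. Plan pays $2,950 − $590 = $2,360.
Claim 3 — $10,966: deductible already satisfied, so traveler's share is 20% × $10,966 = $2,193.20. That would push OOP to $5,182.20, over the $5,050 cap, so traveler pays $5,050 − $2,989 = $2,061. Plan pays $10,966 − $2,061 = $8,905.
Claim 4 — $1,733: deductible already satisfied, so traveler's share is 20% × $1,733 = $346.60. Adding that to $5,050 gives $5,396.60, past the $5,050 cap; traveler pays only $5,050 − $5,050 = $0. Plan pays $1,733 − $0 = $1,733.
Insurer total: $5,996 + $2,360 + $8,905 + $1,733 = $18,994.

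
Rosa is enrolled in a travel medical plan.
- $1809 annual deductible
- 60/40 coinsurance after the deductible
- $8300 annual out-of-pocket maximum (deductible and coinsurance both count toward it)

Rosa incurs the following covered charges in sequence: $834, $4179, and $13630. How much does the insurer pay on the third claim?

Claim 1 ($834): fully absorbed by the deductible. Cost to traveler: $834. OOP to date $834. Plan pays $834 − $834 = $0.
Claim 2 ($4179): $975 to deductible, leaving $3204; traveler's 40% is $1281.60. Cost to traveler: $2256.60. OOP to date $3090.60. Insurer: $4179 − $2256.60 = $1922.40.
Claim 3 ($13630): deductible already satisfied, so traveler's share is 40% × $13630 = $5452. That would push OOP to $8542.60, over the $8300 cap, so traveler pays $8300 − $3090.60 = $5209.40. Insurer: $13630 − $5209.40 = $8420.60.

$8420.60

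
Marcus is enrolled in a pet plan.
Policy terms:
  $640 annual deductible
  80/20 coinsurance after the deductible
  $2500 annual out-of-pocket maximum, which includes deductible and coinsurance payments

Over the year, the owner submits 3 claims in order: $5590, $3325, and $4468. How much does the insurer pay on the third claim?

Bill 1, $5590: $640 to deductible, leaving $4950; owner's 20% is $990. Owner pays $1630; OOP now $1630. Plan pays $5590 − $1630 = $3960.
Bill 2, $3325: deductible met; 20% of $3325 = $665. Owner owes $665 (running OOP $2295). Plan pays $3325 − $665 = $2660.
Bill 3, $4468: deductible already satisfied, so owner's share is 20% × $4468 = $893.60. OOP would hit $3188.60 > $2500, so the cap limits the owner to $2500 − $2295 = $205. Insurer: $4468 − $205 = $4263.

$4263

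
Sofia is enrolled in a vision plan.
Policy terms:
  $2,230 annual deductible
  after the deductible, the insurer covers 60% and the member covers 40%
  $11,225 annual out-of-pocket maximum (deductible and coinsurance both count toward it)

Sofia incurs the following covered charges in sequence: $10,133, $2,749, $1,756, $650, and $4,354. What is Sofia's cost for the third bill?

$702.40

Claim 1 ($10,133): $2,230 finishes the deductible; $7,903 goes to coinsurance; 40% of $7,903 = $3,161.20. Cost to member: $5,391.20. OOP to date $5,391.20.
Claim 2 ($2,749): 40% coinsurance on $2,749 = $1,099.60. Cost to member: $1,099.60. OOP to date $6,490.80.
Claim 3 ($1,756): deductible already satisfied, so member's share is 40% × $1,756 = $702.40. Member owes $702.40 (running OOP $7,193.20).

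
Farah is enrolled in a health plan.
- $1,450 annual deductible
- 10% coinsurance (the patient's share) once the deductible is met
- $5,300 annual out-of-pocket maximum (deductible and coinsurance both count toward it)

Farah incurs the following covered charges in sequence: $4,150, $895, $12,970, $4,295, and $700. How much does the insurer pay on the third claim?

$11,673

Claim 1 ($4,150): $1,450 to deductible, leaving $2,700; 10% of $2,700 = $270. Cost to patient: $1,720. OOP to date $1,720. Insurer: $4,150 − $1,720 = $2,430.
Claim 2 ($895): deductible already satisfied, so patient's share is 10% × $895 = $89.50. Patient owes $89.50 (running OOP $1,809.50). Plan pays $895 − $89.50 = $805.50.
Claim 3 ($12,970): deductible already satisfied, so patient's share is 10% × $12,970 = $1,297. Patient owes $1,297 (running OOP $3,106.50). Plan pays $12,970 − $1,297 = $11,673.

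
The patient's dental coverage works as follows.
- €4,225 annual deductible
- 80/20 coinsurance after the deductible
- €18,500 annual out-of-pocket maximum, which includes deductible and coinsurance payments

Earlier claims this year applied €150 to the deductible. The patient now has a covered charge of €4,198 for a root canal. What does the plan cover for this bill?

€98.40

Remaining deductible: €4,225 − €150 = €4,075.
The remaining €123 (= €4,198 − €4,075) moves to coinsurance.
Coinsurance: €123 × 20% = €24.60.
Patient responsibility before any cap: €4,075 + €24.60 = €4,099.60.
Cumulative spending €150 + €4,099.60 = €4,249.60 stays under the €18,500 maximum.
The plan picks up €4,198 − €4,099.60 = €98.40.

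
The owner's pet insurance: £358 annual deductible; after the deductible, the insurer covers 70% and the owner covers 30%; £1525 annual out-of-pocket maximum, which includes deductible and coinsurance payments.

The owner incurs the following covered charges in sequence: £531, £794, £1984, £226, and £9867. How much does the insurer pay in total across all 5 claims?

Claim 1 — £531: £358 to deductible, leaving £173; coinsurance £173 × 30% = £51.90. Owner pays £409.90; OOP now £409.90. Plan pays £531 − £409.90 = £121.10.
Claim 2 — £794: deductible already satisfied, so owner's share is 30% × £794 = £238.20. Owner pays £238.20; OOP now £648.10. Plan pays £794 − £238.20 = £555.80.
Claim 3 — £1984: 30% coinsurance on £1984 = £595.20. Owner pays £595.20; OOP now £1243.30. Plan pays £1984 − £595.20 = £1388.80.
Claim 4 — £226: deductible met; 30% of £226 = £67.80. Owner pays £67.80; OOP now £1311.10. Insurer: £226 − £67.80 = £158.20.
Claim 5 — £9867: deductible already satisfied, so owner's share is 30% × £9867 = £2960.10. OOP would hit £4271.20 > £1525, so the cap limits the owner to £1525 − £1311.10 = £213.90. Plan pays £9867 − £213.90 = £9653.10.
Insurer total = bills − owner's total = £13402 − £1525 = £11877.

£11877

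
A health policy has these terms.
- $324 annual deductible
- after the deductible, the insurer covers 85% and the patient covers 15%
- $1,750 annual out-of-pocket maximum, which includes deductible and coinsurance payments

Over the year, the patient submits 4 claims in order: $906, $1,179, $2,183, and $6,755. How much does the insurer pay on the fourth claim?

$5,920.60

Claim 1 — $906: deductible takes $324, $582 remains; patient's 15% is $87.30. Patient owes $411.30 (running OOP $411.30). Plan pays $906 − $411.30 = $494.70.
Claim 2 — $1,179: deductible already satisfied, so patient's share is 15% × $1,179 = $176.85. Cost to patient: $176.85. OOP to date $588.15. Plan pays $1,179 − $176.85 = $1,002.15.
Claim 3 — $2,183: deductible already satisfied, so patient's share is 15% × $2,183 = $327.45. Patient pays $327.45; OOP now $915.60. Insurer: $2,183 − $327.45 = $1,855.55.
Claim 4 — $6,755: deductible already satisfied, so patient's share is 15% × $6,755 = $1,013.25. That would push OOP to $1,928.85, over the $1,750 cap, so patient pays $1,750 − $915.60 = $834.40. Plan pays $6,755 − $834.40 = $5,920.60.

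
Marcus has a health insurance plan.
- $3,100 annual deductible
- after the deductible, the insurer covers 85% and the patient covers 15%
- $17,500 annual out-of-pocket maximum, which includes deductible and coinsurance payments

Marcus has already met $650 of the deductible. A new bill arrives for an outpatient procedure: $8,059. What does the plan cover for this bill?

$650 of the $3,100 deductible is already met, leaving $2,450.
That leaves $8,059 − $2,450 = $5,609 for coinsurance.
Coinsurance: $5,609 × 15% = $841.35.
That puts the patient's cost at $2,450 + $841.35 = $3,291.35 before any cap.
Year-to-date out-of-pocket becomes $650 + $3,291.35 = $3,941.35, still under the $17,500 maximum, so no cap applies.
Insurer pays the balance: $8,059 − $3,291.35 = $4,767.65.

$4,767.65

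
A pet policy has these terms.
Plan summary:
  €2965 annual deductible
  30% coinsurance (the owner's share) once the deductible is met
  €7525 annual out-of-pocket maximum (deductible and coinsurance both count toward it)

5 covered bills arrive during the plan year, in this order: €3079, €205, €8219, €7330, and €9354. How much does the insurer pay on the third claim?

Bill 1, €3079: deductible takes €2965, €114 remains; 30% of €114 = €34.20. Cost to owner: €2999.20. OOP to date €2999.20. Plan pays €3079 − €2999.20 = €79.80.
Bill 2, €205: deductible met; 30% of €205 = €61.50. Owner owes €61.50 (running OOP €3060.70). Insurer: €205 − €61.50 = €143.50.
Bill 3, €8219: deductible met; 30% of €8219 = €2465.70. Cost to owner: €2465.70. OOP to date €5526.40. Insurer: €8219 − €2465.70 = €5753.30.

€5753.30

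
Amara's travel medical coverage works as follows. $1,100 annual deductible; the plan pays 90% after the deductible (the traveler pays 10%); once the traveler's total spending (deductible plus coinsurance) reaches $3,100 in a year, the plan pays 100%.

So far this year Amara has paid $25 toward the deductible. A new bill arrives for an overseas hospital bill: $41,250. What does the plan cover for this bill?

Remaining deductible: $1,100 − $25 = $1,075.
The remaining $40,175 (= $41,250 − $1,075) moves to coinsurance.
Traveler's 10% share of $40,175 is $4,017.50.
So the traveler owes $1,075 + $4,017.50 = $5,092.50 before any cap.
Year-to-date out-of-pocket would reach $25 + $5,092.50 = $5,117.50, above the $3,100 maximum, so the traveler pays only $3,100 − $25 = $3,075.
Insurer pays the balance: $41,250 − $3,075 = $38,175.

$38,175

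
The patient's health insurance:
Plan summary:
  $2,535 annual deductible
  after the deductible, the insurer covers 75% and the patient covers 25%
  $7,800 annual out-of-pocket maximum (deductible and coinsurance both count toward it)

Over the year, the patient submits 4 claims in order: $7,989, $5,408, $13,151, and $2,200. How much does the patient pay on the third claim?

Claim 1 — $7,989: $2,535 finishes the deductible; $5,454 goes to coinsurance; coinsurance $5,454 × 25% = $1,363.50. Patient owes $3,898.50 (running OOP $3,898.50).
Claim 2 — $5,408: deductible met; 25% of $5,408 = $1,352. Cost to patient: $1,352. OOP to date $5,250.50.
Claim 3 — $13,151: deductible met; 25% of $13,151 = $3,287.75. That would push OOP to $8,538.25, over the $7,800 cap, so patient pays $7,800 − $5,250.50 = $2,549.50.

$2,549.50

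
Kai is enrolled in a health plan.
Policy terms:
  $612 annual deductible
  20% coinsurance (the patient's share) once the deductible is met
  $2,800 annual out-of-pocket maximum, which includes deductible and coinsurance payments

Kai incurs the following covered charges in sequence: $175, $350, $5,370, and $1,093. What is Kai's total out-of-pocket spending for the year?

#1 ($175): entire amount goes to the deductible. Patient owes $175 (running OOP $175).
#2 ($350): all of it applies to the deductible. Patient pays $350; OOP now $525.
#3 ($5,370): $87 finishes the deductible; $5,283 goes to coinsurance; 20% of $5,283 = $1,056.60. Patient owes $1,143.60 (running OOP $1,668.60).
#4 ($1,093): deductible met; 20% of $1,093 = $218.60. Patient owes $218.60 (running OOP $1,887.20).
Total paid by the patient: $175 + $350 + $1,143.60 + $218.60 = $1,887.20.

$1,887.20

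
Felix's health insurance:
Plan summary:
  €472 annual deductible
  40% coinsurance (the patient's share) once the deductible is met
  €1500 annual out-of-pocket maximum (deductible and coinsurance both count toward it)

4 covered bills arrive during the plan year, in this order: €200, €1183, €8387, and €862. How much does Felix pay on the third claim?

#1 (€200): all of it applies to the deductible. Cost to patient: €200. OOP to date €200.
#2 (€1183): €272 finishes the deductible; €911 goes to coinsurance; 40% of €911 = €364.40. Patient owes €636.40 (running OOP €836.40).
#3 (€8387): deductible already satisfied, so patient's share is 40% × €8387 = €3354.80. Adding that to €836.40 gives €4191.20, past the €1500 cap; patient pays only €1500 − €836.40 = €663.60.

€663.60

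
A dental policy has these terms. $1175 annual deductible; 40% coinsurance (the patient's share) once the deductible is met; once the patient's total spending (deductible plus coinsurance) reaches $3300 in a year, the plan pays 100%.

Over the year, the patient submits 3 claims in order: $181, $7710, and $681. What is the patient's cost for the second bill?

Bill 1, $181: all of it applies to the deductible. Patient pays $181; OOP now $181.
Bill 2, $7710: deductible takes $994, $6716 remains; patient's 40% is $2686.40. Deductible plus coinsurance: $994 + $2686.40 = $3680.40. Adding that to $181 gives $3861.40, past the $3300 cap; patient pays only $3300 − $181 = $3119.

$3119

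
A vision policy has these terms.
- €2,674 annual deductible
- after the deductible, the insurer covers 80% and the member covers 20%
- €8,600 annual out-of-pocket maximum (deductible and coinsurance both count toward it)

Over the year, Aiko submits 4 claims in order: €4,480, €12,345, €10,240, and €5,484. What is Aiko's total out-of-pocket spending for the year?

€8,600

Bill 1, €4,480: €2,674 finishes the deductible; €1,806 goes to coinsurance; coinsurance €1,806 × 20% = €361.20. Cost to member: €3,035.20. OOP to date €3,035.20.
Bill 2, €12,345: deductible already satisfied, so member's share is 20% × €12,345 = €2,469. Member pays €2,469; OOP now €5,504.20.
Bill 3, €10,240: deductible met; 20% of €10,240 = €2,048. Member pays €2,048; OOP now €7,552.20.
Bill 4, €5,484: 20% coinsurance on €5,484 = €1,096.80. OOP would hit €8,649 > €8,600, so the cap limits the member to €8,600 − €7,552.20 = €1,047.80.
Total paid by the member: €3,035.20 + €2,469 + €2,048 + €1,047.80 = €8,600.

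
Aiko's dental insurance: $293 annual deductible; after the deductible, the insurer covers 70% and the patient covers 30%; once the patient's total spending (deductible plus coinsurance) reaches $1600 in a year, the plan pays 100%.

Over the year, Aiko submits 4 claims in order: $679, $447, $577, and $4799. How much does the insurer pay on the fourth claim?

$3915

Claim 1 — $679: deductible takes $293, $386 remains; 30% of $386 = $115.80. Patient owes $408.80 (running OOP $408.80). Plan pays $679 − $408.80 = $270.20.
Claim 2 — $447: deductible met; 30% of $447 = $134.10. Patient owes $134.10 (running OOP $542.90). Insurer: $447 − $134.10 = $312.90.
Claim 3 — $577: 30% coinsurance on $577 = $173.10. Patient pays $173.10; OOP now $716. Plan pays $577 − $173.10 = $403.90.
Claim 4 — $4799: deductible met; 30% of $4799 = $1439.70. Adding that to $716 gives $2155.70, past the $1600 cap; patient pays only $1600 − $716 = $884. Plan pays $4799 − $884 = $3915.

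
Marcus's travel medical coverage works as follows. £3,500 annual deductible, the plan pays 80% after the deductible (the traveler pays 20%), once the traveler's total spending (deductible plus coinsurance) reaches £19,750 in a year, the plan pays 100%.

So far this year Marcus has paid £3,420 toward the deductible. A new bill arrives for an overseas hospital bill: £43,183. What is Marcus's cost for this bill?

£8,700.60

Remaining deductible: £3,500 − £3,420 = £80.
That leaves £43,183 − £80 = £43,103 for coinsurance.
Coinsurance: £43,103 × 20% = £8,620.60.
So the traveler owes £80 + £8,620.60 = £8,700.60 before any cap.
Year-to-date out-of-pocket becomes £3,420 + £8,700.60 = £12,120.60, still under the £19,750 maximum, so no cap applies.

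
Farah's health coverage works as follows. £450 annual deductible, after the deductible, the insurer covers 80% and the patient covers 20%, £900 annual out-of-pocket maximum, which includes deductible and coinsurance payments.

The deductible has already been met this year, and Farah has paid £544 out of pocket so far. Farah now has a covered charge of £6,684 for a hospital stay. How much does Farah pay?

£356

The deductible is already satisfied, so the full bill goes to coinsurance.
Coinsurance: £6,684 × 20% = £1,336.80.
Year-to-date out-of-pocket would reach £544 + £1,336.80 = £1,880.80, above the £900 maximum, so the patient pays only £900 − £544 = £356.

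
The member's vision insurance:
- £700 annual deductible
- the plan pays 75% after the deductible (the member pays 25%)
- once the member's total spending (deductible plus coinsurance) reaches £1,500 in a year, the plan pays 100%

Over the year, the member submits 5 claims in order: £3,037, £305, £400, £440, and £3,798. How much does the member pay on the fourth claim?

Claim 1 — £3,037: £700 to deductible, leaving £2,337; member's 25% is £584.25. Member pays £1,284.25; OOP now £1,284.25.
Claim 2 — £305: deductible already satisfied, so member's share is 25% × £305 = £76.25. Member owes £76.25 (running OOP £1,360.50).
Claim 3 — £400: 25% coinsurance on £400 = £100. Member pays £100; OOP now £1,460.50.
Claim 4 — £440: deductible met; 25% of £440 = £110. Adding that to £1,460.50 gives £1,570.50, past the £1,500 cap; member pays only £1,500 − £1,460.50 = £39.50.

£39.50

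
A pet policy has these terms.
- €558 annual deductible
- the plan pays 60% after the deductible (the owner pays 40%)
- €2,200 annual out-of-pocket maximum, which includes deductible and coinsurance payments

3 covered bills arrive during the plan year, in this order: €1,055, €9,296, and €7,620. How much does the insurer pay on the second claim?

€7,852.80

Claim 1 — €1,055: €558 finishes the deductible; €497 goes to coinsurance; 40% of €497 = €198.80. Owner owes €756.80 (running OOP €756.80). Insurer: €1,055 − €756.80 = €298.20.
Claim 2 — €9,296: 40% coinsurance on €9,296 = €3,718.40. OOP would hit €4,475.20 > €2,200, so the cap limits the owner to €2,200 − €756.80 = €1,443.20. Plan pays €9,296 − €1,443.20 = €7,852.80.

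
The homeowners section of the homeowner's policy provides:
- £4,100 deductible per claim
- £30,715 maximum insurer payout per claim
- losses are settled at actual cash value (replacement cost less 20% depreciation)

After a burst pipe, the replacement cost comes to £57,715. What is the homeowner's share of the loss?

£27,000

At 20% depreciation, ACV = £57,715 − £11,543 = £46,172.
After the deductible, £46,172 − £4,100 = £42,072 remains.
The £30,715 per-incident cap binds; insurer pays £30,715.
Homeowner's share is the uncovered remainder: £57,715 − £30,715 = £27,000.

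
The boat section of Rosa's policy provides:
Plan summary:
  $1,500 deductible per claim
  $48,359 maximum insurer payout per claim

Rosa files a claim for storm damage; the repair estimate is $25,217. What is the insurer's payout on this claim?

$23,717

Subtract the deductible: $25,217 − $1,500 = $23,717.
$23,717 ≤ $48,359, so the limit doesn't bind; insurer pays $23,717.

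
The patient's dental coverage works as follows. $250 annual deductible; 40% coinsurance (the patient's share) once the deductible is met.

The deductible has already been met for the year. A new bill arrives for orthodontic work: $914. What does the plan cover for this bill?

The deductible is already satisfied, so the full bill goes to coinsurance.
40% of $914 = $365.60 falls to the patient.
The insurer covers the remainder: $914 − $365.60 = $548.40.

$548.40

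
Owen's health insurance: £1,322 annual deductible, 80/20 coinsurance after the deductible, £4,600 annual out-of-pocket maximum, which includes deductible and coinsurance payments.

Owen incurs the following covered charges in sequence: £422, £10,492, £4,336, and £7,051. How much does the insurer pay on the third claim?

£3,468.80

Claim 1 — £422: fully absorbed by the deductible. Patient pays £422; OOP now £422. Insurer: £422 − £422 = £0.
Claim 2 — £10,492: £900 to deductible, leaving £9,592; coinsurance £9,592 × 20% = £1,918.40. Patient owes £2,818.40 (running OOP £3,240.40). Plan pays £10,492 − £2,818.40 = £7,673.60.
Claim 3 — £4,336: deductible met; 20% of £4,336 = £867.20. Cost to patient: £867.20. OOP to date £4,107.60. Insurer: £4,336 − £867.20 = £3,468.80.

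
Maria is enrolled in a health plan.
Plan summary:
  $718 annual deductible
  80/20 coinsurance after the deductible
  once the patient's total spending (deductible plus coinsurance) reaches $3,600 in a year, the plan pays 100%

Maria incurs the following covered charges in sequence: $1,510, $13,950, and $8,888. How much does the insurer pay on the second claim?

$11,226.40

#1 ($1,510): deductible takes $718, $792 remains; coinsurance $792 × 20% = $158.40. Patient pays $876.40; OOP now $876.40. Insurer: $1,510 − $876.40 = $633.60.
#2 ($13,950): deductible met; 20% of $13,950 = $2,790. OOP would hit $3,666.40 > $3,600, so the cap limits the patient to $3,600 − $876.40 = $2,723.60. Insurer: $13,950 − $2,723.60 = $11,226.40.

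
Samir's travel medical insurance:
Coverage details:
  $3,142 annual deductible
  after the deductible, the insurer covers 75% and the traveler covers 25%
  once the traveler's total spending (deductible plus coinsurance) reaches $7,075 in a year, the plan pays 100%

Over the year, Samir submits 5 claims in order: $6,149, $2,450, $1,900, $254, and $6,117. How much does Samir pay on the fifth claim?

Claim 1 — $6,149: $3,142 finishes the deductible; $3,007 goes to coinsurance; traveler's 25% is $751.75. Traveler pays $3,893.75; OOP now $3,893.75.
Claim 2 — $2,450: 25% coinsurance on $2,450 = $612.50. Traveler pays $612.50; OOP now $4,506.25.
Claim 3 — $1,900: 25% coinsurance on $1,900 = $475. Traveler owes $475 (running OOP $4,981.25).
Claim 4 — $254: deductible already satisfied, so traveler's share is 25% × $254 = $63.50. Traveler pays $63.50; OOP now $5,044.75.
Claim 5 — $6,117: deductible already satisfied, so traveler's share is 25% × $6,117 = $1,529.25. Cost to traveler: $1,529.25. OOP to date $6,574.

$1,529.25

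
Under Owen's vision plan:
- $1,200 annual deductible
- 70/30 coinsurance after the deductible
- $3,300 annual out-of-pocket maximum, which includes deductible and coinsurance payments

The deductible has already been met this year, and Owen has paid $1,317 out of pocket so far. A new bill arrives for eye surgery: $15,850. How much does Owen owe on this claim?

The deductible is already satisfied, so the full bill goes to coinsurance.
30% of $15,850 = $4,755 falls to the member.
Year-to-date out-of-pocket would reach $1,317 + $4,755 = $6,072, above the $3,300 maximum, so the member pays only $3,300 − $1,317 = $1,983.

$1,983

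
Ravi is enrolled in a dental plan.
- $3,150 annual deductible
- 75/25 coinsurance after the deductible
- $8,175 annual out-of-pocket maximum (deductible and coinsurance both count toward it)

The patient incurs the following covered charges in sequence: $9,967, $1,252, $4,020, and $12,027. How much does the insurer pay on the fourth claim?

$10,024.25

Bill 1, $9,967: $3,150 to deductible, leaving $6,817; patient's 25% is $1,704.25. Patient pays $4,854.25; OOP now $4,854.25. Insurer: $9,967 − $4,854.25 = $5,112.75.
Bill 2, $1,252: deductible already satisfied, so patient's share is 25% × $1,252 = $313. Cost to patient: $313. OOP to date $5,167.25. Insurer: $1,252 − $313 = $939.
Bill 3, $4,020: deductible met; 25% of $4,020 = $1,005. Patient pays $1,005; OOP now $6,172.25. Plan pays $4,020 − $1,005 = $3,015.
Bill 4, $12,027: deductible met; 25% of $12,027 = $3,006.75. That would push OOP to $9,179, over the $8,175 cap, so patient pays $8,175 − $6,172.25 = $2,002.75. Insurer: $12,027 − $2,002.75 = $10,024.25.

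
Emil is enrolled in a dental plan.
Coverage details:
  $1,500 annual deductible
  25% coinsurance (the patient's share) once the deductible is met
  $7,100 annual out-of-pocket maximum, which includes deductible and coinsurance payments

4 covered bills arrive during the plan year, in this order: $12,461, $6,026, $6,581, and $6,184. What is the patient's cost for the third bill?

Claim 1 — $12,461: $1,500 finishes the deductible; $10,961 goes to coinsurance; 25% of $10,961 = $2,740.25. Cost to patient: $4,240.25. OOP to date $4,240.25.
Claim 2 — $6,026: deductible met; 25% of $6,026 = $1,506.50. Cost to patient: $1,506.50. OOP to date $5,746.75.
Claim 3 — $6,581: 25% coinsurance on $6,581 = $1,645.25. OOP would hit $7,392 > $7,100, so the cap limits the patient to $7,100 − $5,746.75 = $1,353.25.

$1,353.25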